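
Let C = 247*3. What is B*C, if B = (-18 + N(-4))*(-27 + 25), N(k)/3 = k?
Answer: 44460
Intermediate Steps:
C = 741
N(k) = 3*k
B = 60 (B = (-18 + 3*(-4))*(-27 + 25) = (-18 - 12)*(-2) = -30*(-2) = 60)
B*C = 60*741 = 44460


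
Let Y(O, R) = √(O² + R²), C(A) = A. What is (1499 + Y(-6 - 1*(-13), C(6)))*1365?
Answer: 2046135 + 1365*√85 ≈ 2.0587e+6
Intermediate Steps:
(1499 + Y(-6 - 1*(-13), C(6)))*1365 = (1499 + √((-6 - 1*(-13))² + 6²))*1365 = (1499 + √((-6 + 13)² + 36))*1365 = (1499 + √(7² + 36))*1365 = (1499 + √(49 + 36))*1365 = (1499 + √85)*1365 = 2046135 + 1365*√85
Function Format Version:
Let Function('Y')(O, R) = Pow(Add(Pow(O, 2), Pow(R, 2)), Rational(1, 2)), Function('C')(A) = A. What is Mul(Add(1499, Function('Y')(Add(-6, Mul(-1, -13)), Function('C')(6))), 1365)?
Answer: Add(2046135, Mul(1365, Pow(85, Rational(1, 2)))) ≈ 2.0587e+6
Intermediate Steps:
Mul(Add(1499, Function('Y')(Add(-6, Mul(-1, -13)), Function('C')(6))), 1365) = Mul(Add(1499, Pow(Add(Pow(Add(-6, Mul(-1, -13)), 2), Pow(6, 2)), Rational(1, 2))), 1365) = Mul(Add(1499, Pow(Add(Pow(Add(-6, 13), 2), 36), Rational(1, 2))), 1365) = Mul(Add(1499, Pow(Add(Pow(7, 2), 36), Rational(1, 2))), 1365) = Mul(Add(1499, Pow(Add(49, 36), Rational(1, 2))), 1365) = Mul(Add(1499, Pow(85, Rational(1, 2))), 1365) = Add(2046135, Mul(1365, Pow(85, Rational(1, 2))))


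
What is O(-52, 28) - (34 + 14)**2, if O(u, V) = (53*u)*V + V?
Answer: -79444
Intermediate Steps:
O(u, V) = V + 53*V*u (O(u, V) = 53*V*u + V = V + 53*V*u)
O(-52, 28) - (34 + 14)**2 = 28*(1 + 53*(-52)) - (34 + 14)**2 = 28*(1 - 2756) - 1*48**2 = 28*(-2755) - 1*2304 = -77140 - 2304 = -79444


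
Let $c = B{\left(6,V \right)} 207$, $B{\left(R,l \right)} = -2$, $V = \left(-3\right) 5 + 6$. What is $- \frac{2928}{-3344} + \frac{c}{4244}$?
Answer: $\frac{345063}{443498} \approx 0.77805$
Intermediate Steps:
$V = -9$ ($V = -15 + 6 = -9$)
$c = -414$ ($c = \left(-2\right) 207 = -414$)
$- \frac{2928}{-3344} + \frac{c}{4244} = - \frac{2928}{-3344} - \frac{414}{4244} = \left(-2928\right) \left(- \frac{1}{3344}\right) - \frac{207}{2122} = \frac{183}{209} - \frac{207}{2122} = \frac{345063}{443498}$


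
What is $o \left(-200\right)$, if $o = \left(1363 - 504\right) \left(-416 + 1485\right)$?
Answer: $-183654200$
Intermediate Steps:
$o = 918271$ ($o = 859 \cdot 1069 = 918271$)
$o \left(-200\right) = 918271 \left(-200\right) = -183654200$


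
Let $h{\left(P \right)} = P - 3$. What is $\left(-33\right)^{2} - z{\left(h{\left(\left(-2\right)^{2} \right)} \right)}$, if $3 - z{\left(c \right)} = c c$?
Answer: $1087$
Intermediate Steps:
$h{\left(P \right)} = -3 + P$
$z{\left(c \right)} = 3 - c^{2}$ ($z{\left(c \right)} = 3 - c c = 3 - c^{2}$)
$\left(-33\right)^{2} - z{\left(h{\left(\left(-2\right)^{2} \right)} \right)} = \left(-33\right)^{2} - \left(3 - \left(-3 + \left(-2\right)^{2}\right)^{2}\right) = 1089 - \left(3 - \left(-3 + 4\right)^{2}\right) = 1089 - \left(3 - 1^{2}\right) = 1089 - \left(3 - 1\right) = 1089 - 2 = 1087$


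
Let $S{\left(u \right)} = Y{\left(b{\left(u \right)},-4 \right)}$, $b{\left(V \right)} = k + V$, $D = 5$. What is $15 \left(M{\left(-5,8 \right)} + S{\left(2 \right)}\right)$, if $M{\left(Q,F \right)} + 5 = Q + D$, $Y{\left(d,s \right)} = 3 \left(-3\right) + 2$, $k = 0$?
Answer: $-180$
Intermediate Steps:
$b{\left(V \right)} = V$ ($b{\left(V \right)} = 0 + V = V$)
$Y{\left(d,s \right)} = -7$ ($Y{\left(d,s \right)} = -9 + 2 = -7$)
$M{\left(Q,F \right)} = Q$ ($M{\left(Q,F \right)} = -5 + \left(Q + 5\right) = -5 + \left(5 + Q\right) = Q$)
$S{\left(u \right)} = -7$
$15 \left(M{\left(-5,8 \right)} + S{\left(2 \right)}\right) = 15 \left(-5 - 7\right) = 15 \left(-12\right) = -180$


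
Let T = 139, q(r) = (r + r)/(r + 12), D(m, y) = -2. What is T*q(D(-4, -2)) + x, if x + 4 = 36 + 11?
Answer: -63/5 ≈ -12.600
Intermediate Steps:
q(r) = 2*r/(12 + r) (q(r) = (2*r)/(12 + r) = 2*r/(12 + r))
x = 43 (x = -4 + (36 + 11) = -4 + 47 = 43)
T*q(D(-4, -2)) + x = 139*(2*(-2)/(12 - 2)) + 43 = 139*(2*(-2)/10) + 43 = 139*(2*(-2)*(⅒)) + 43 = 139*(-⅖) + 43 = -278/5 + 43 = -63/5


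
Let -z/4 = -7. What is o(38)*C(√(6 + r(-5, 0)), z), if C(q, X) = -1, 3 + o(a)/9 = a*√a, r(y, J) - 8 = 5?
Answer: 27 - 342*√38 ≈ -2081.2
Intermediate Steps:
r(y, J) = 13 (r(y, J) = 8 + 5 = 13)
o(a) = -27 + 9*a^(3/2) (o(a) = -27 + 9*(a*√a) = -27 + 9*a^(3/2))
z = 28 (z = -4*(-7) = 28)
o(38)*C(√(6 + r(-5, 0)), z) = (-27 + 9*38^(3/2))*(-1) = (-27 + 9*(38*√38))*(-1) = (-27 + 342*√38)*(-1) = 27 - 342*√38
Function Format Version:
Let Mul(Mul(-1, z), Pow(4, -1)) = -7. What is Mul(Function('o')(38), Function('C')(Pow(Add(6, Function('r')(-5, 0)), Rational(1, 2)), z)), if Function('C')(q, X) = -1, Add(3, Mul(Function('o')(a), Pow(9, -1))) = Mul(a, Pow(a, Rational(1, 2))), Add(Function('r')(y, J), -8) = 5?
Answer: Add(27, Mul(-342, Pow(38, Rational(1, 2)))) ≈ -2081.2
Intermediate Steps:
Function('r')(y, J) = 13 (Function('r')(y, J) = Add(8, 5) = 13)
Function('o')(a) = Add(-27, Mul(9, Pow(a, Rational(3, 2)))) (Function('o')(a) = Add(-27, Mul(9, Mul(a, Pow(a, Rational(1, 2))))) = Add(-27, Mul(9, Pow(a, Rational(3, 2)))))
z = 28 (z = Mul(-4, -7) = 28)
Mul(Function('o')(38), Function('C')(Pow(Add(6, Function('r')(-5, 0)), Rational(1, 2)), z)) = Mul(Add(-27, Mul(9, Pow(38, Rational(3, 2)))), -1) = Mul(Add(-27, Mul(9, Mul(38, Pow(38, Rational(1, 2))))), -1) = Mul(Add(-27, Mul(342, Pow(38, Rational(1, 2)))), -1) = Add(27, Mul(-342, Pow(38, Rational(1, 2))))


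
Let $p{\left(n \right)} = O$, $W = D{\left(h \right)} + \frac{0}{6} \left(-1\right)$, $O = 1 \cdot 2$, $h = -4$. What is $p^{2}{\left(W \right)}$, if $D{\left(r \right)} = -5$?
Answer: $4$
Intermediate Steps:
$O = 2$
$W = -5$ ($W = -5 + \frac{0}{6} \left(-1\right) = -5 + 0 \cdot \frac{1}{6} \left(-1\right) = -5 + 0 \left(-1\right) = -5 + 0 = -5$)
$p{\left(n \right)} = 2$
$p^{2}{\left(W \right)} = 2^{2} = 4$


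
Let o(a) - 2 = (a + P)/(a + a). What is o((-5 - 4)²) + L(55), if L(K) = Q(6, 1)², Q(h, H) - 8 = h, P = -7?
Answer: 16075/81 ≈ 198.46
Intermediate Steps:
Q(h, H) = 8 + h
o(a) = 2 + (-7 + a)/(2*a) (o(a) = 2 + (a - 7)/(a + a) = 2 + (-7 + a)/((2*a)) = 2 + (-7 + a)*(1/(2*a)) = 2 + (-7 + a)/(2*a))
L(K) = 196 (L(K) = (8 + 6)² = 14² = 196)
o((-5 - 4)²) + L(55) = (-7 + 5*(-5 - 4)²)/(2*((-5 - 4)²)) + 196 = (-7 + 5*(-9)²)/(2*((-9)²)) + 196 = (½)*(-7 + 5*81)/81 + 196 = (½)*(1/81)*(-7 + 405) + 196 = (½)*(1/81)*398 + 196 = 199/81 + 196 = 16075/81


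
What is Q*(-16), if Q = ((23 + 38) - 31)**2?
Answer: -14400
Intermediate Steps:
Q = 900 (Q = (61 - 31)**2 = 30**2 = 900)
Q*(-16) = 900*(-16) = -14400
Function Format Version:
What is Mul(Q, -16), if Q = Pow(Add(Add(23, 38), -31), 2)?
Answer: -14400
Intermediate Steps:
Q = 900 (Q = Pow(Add(61, -31), 2) = Pow(30, 2) = 900)
Mul(Q, -16) = Mul(900, -16) = -14400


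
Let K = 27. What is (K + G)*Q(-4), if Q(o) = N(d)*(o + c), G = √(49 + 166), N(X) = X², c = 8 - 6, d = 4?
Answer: -864 - 32*√215 ≈ -1333.2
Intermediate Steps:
c = 2
G = √215 ≈ 14.663
Q(o) = 32 + 16*o (Q(o) = 4²*(o + 2) = 16*(2 + o) = 32 + 16*o)
(K + G)*Q(-4) = (27 + √215)*(32 + 16*(-4)) = (27 + √215)*(32 - 64) = (27 + √215)*(-32) = -864 - 32*√215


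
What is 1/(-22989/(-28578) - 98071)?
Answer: -9526/934216683 ≈ -1.0197e-5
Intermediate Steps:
1/(-22989/(-28578) - 98071) = 1/(-22989*(-1/28578) - 98071) = 1/(7663/9526 - 98071) = 1/(-934216683/9526) = -9526/934216683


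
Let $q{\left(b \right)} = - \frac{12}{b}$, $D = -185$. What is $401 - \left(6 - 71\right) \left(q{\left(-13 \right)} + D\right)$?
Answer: $-11564$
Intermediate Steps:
$401 - \left(6 - 71\right) \left(q{\left(-13 \right)} + D\right) = 401 - \left(6 - 71\right) \left(- \frac{12}{-13} - 185\right) = 401 - - 65 \left(\left(-12\right) \left(- \frac{1}{13}\right) - 185\right) = 401 - - 65 \left(\frac{12}{13} - 185\right) = 401 - \left(-65\right) \left(- \frac{2393}{13}\right) = 401 - 11965 = -11564$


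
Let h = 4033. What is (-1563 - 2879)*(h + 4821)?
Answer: -39329468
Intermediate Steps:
(-1563 - 2879)*(h + 4821) = (-1563 - 2879)*(4033 + 4821) = -4442*8854 = -39329468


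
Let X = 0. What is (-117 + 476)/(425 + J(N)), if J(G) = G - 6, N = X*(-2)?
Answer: 359/419 ≈ 0.85680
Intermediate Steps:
N = 0 (N = 0*(-2) = 0)
J(G) = -6 + G
(-117 + 476)/(425 + J(N)) = (-117 + 476)/(425 + (-6 + 0)) = 359/(425 - 6) = 359/419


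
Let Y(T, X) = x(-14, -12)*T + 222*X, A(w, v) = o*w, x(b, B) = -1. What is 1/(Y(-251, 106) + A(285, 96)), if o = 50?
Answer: 1/38033 ≈ 2.6293e-5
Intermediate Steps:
A(w, v) = 50*w
Y(T, X) = -T + 222*X
1/(Y(-251, 106) + A(285, 96)) = 1/((-1*(-251) + 222*106) + 50*285) = 1/((251 + 23532) + 14250) = 1/(23783 + 14250) = 1/38033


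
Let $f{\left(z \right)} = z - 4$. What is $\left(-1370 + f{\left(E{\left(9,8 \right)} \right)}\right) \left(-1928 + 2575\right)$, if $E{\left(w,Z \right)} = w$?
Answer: $-883155$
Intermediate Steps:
$f{\left(z \right)} = -4 + z$
$\left(-1370 + f{\left(E{\left(9,8 \right)} \right)}\right) \left(-1928 + 2575\right) = \left(-1370 + \left(-4 + 9\right)\right) \left(-1928 + 2575\right) = \left(-1370 + 5\right) 647 = \left(-1365\right) 647 = -883155$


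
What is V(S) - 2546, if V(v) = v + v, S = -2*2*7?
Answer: -2602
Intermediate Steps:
S = -28 (S = -4*7 = -28)
V(v) = 2*v
V(S) - 2546 = 2*(-28) - 2546 = -56 - 2546 = -2602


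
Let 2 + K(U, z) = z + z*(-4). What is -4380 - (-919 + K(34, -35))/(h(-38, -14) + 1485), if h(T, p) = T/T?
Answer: -3253932/743 ≈ -4379.5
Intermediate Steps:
h(T, p) = 1
K(U, z) = -2 - 3*z (K(U, z) = -2 + (z + z*(-4)) = -2 + (z - 4*z) = -2 - 3*z)
-4380 - (-919 + K(34, -35))/(h(-38, -14) + 1485) = -4380 - (-919 + (-2 - 3*(-35)))/(1 + 1485) = -4380 - (-919 + (-2 + 105))/1486 = -4380 - (-919 + 103)/1486 = -4380 - (-816)/1486 = -4380 - 1*(-408/743) = -4380 + 408/743 = -3253932/743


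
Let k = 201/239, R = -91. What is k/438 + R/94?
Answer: -792264/820009 ≈ -0.96616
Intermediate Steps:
k = 201/239 (k = 201*(1/239) = 201/239 ≈ 0.84100)
k/438 + R/94 = (201/239)/438 - 91/94 = (201/239)*(1/438) - 91*1/94 = 67/34894 - 91/94 = -792264/820009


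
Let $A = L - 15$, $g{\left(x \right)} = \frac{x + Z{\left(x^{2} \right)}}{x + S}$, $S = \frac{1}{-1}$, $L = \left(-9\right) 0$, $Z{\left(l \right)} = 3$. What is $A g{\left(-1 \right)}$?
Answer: $15$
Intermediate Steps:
$L = 0$
$S = -1$
$g{\left(x \right)} = \frac{3 + x}{-1 + x}$ ($g{\left(x \right)} = \frac{x + 3}{x - 1} = \frac{3 + x}{-1 + x}$)
$A = -15$ ($A = 0 - 15 = -15$)
$A g{\left(-1 \right)} = - 15 \frac{3 - 1}{-1 - 1} = - 15 \frac{1}{-2} \cdot 2 = - 15 \left(\left(- \frac{1}{2}\right) 2\right) = \left(-15\right) \left(-1\right) = 15$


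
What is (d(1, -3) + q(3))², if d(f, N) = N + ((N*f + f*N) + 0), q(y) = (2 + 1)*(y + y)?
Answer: 81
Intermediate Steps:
q(y) = 6*y (q(y) = 3*(2*y) = 6*y)
d(f, N) = N + 2*N*f (d(f, N) = N + ((N*f + N*f) + 0) = N + (2*N*f + 0) = N + 2*N*f)
(d(1, -3) + q(3))² = (-3*(1 + 2*1) + 6*3)² = (-3*(1 + 2) + 18)² = (-3*3 + 18)² = (-9 + 18)² = 9² = 81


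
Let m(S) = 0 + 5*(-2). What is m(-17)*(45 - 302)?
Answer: 2570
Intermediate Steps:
m(S) = -10 (m(S) = 0 - 10 = -10)
m(-17)*(45 - 302) = -10*(45 - 302) = -10*(-257) = 2570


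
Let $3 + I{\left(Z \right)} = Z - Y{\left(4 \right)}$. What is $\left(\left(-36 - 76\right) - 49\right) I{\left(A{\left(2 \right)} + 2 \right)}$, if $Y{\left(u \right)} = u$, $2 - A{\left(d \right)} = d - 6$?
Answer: $-161$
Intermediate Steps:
$A{\left(d \right)} = 8 - d$ ($A{\left(d \right)} = 2 - \left(d - 6\right) = 2 - \left(-6 + d\right) = 8 - d$)
$I{\left(Z \right)} = -7 + Z$ ($I{\left(Z \right)} = -3 + \left(Z - 4\right) = -3 + \left(-4 + Z\right) = -7 + Z$)
$\left(\left(-36 - 76\right) - 49\right) I{\left(A{\left(2 \right)} + 2 \right)} = \left(\left(-36 - 76\right) - 49\right) \left(-7 + \left(\left(8 - 2\right) + 2\right)\right) = \left(-112 - 49\right) \left(-7 + \left(\left(8 - 2\right) + 2\right)\right) = - 161 \left(-7 + \left(6 + 2\right)\right) = - 161 \left(-7 + 8\right) = \left(-161\right) 1 = -161$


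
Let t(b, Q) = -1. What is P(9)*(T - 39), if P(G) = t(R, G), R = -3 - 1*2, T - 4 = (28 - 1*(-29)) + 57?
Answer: -79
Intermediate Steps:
T = 118 (T = 4 + ((28 - 1*(-29)) + 57) = 4 + ((28 + 29) + 57) = 4 + (57 + 57) = 4 + 114 = 118)
R = -5 (R = -3 - 2 = -5)
P(G) = -1
P(9)*(T - 39) = -(118 - 39) = -1*79 = -79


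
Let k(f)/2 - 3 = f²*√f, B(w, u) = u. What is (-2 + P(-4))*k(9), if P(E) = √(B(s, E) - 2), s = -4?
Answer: -984 + 492*I*√6 ≈ -984.0 + 1205.1*I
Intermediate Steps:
P(E) = √(-2 + E) (P(E) = √(E - 2) = √(-2 + E))
k(f) = 6 + 2*f^(5/2) (k(f) = 6 + 2*(f²*√f) = 6 + 2*f^(5/2))
(-2 + P(-4))*k(9) = (-2 + √(-2 - 4))*(6 + 2*9^(5/2)) = (-2 + √(-6))*(6 + 2*243) = (-2 + I*√6)*(6 + 486) = (-2 + I*√6)*492 = -984 + 492*I*√6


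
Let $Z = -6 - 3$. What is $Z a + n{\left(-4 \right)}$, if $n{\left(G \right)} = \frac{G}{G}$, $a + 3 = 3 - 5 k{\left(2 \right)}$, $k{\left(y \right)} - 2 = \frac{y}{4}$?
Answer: $\frac{227}{2} \approx 113.5$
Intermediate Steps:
$k{\left(y \right)} = 2 + \frac{y}{4}$
$Z = -9$ ($Z = -6 - 3 = -9$)
$a = - \frac{25}{2}$ ($a = -3 + \left(3 - 5 \left(2 + \frac{1}{4} \cdot 2\right)\right) = -3 + \left(3 - 5 \left(2 + \frac{1}{2}\right)\right) = -3 + \left(3 - \frac{25}{2}\right) = -3 - \frac{19}{2} = - \frac{25}{2} \approx -12.5$)
$n{\left(G \right)} = 1$
$Z a + n{\left(-4 \right)} = \left(-9\right) \left(- \frac{25}{2}\right) + 1 = \frac{225}{2} + 1 = \frac{227}{2}$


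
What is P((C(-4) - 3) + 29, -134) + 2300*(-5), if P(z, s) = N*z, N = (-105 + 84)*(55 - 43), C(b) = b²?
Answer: -22084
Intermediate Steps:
N = -252 (N = -21*12 = -252)
P(z, s) = -252*z
P((C(-4) - 3) + 29, -134) + 2300*(-5) = -252*(((-4)² - 3) + 29) + 2300*(-5) = -252*((16 - 3) + 29) - 11500 = -252*(13 + 29) - 11500 = -252*42 - 11500 = -10584 - 11500 = -22084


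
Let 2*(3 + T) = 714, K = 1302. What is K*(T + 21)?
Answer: 488250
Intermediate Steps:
T = 354 (T = -3 + (½)*714 = -3 + 357 = 354)
K*(T + 21) = 1302*(354 + 21) = 1302*375 = 488250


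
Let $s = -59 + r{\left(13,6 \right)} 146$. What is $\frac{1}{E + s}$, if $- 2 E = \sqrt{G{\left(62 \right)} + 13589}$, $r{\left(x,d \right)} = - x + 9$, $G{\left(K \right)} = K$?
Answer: $- \frac{2572}{1640145} + \frac{2 \sqrt{13651}}{1640145} \approx -0.0014257$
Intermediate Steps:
$r{\left(x,d \right)} = 9 - x$
$s = -643$ ($s = -59 + \left(9 - 13\right) 146 = -59 - 584 = -643$)
$E = - \frac{\sqrt{13651}}{2}$ ($E = - \frac{\sqrt{62 + 13589}}{2} = - \frac{\sqrt{13651}}{2} \approx -58.419$)
$\frac{1}{E + s} = \frac{1}{- \frac{\sqrt{13651}}{2} - 643} = \frac{1}{-643 - \frac{\sqrt{13651}}{2}}$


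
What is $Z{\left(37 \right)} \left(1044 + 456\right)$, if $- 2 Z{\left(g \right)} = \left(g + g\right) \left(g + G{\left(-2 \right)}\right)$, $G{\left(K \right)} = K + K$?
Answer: $-1831500$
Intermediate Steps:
$G{\left(K \right)} = 2 K$
$Z{\left(g \right)} = - g \left(-4 + g\right)$ ($Z{\left(g \right)} = - \frac{\left(g + g\right) \left(g + 2 \left(-2\right)\right)}{2} = - \frac{2 g \left(g - 4\right)}{2} = - \frac{2 g \left(-4 + g\right)}{2} = - g \left(-4 + g\right)$)
$Z{\left(37 \right)} \left(1044 + 456\right) = 37 \left(4 - 37\right) \left(1044 + 456\right) = 37 \left(4 - 37\right) 1500 = 37 \left(-33\right) 1500 = \left(-1221\right) 1500 = -1831500$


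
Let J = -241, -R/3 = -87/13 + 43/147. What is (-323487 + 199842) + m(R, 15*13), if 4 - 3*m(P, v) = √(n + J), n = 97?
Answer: -370931/3 - 4*I ≈ -1.2364e+5 - 4.0*I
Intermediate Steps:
R = 12230/637 (R = -3*(-87/13 + 43/147) = -3*(-12230/1911) = 12230/637 ≈ 19.199)
m(P, v) = 4/3 - 4*I (m(P, v) = 4/3 - √(97 - 241)/3 = 4/3 - 4*I)
(-323487 + 199842) + m(R, 15*13) = (-323487 + 199842) + (4/3 - 4*I) = -123645 + (4/3 - 4*I) = -370931/3 - 4*I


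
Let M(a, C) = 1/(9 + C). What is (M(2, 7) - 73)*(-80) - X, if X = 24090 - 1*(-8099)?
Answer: -26354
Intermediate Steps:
X = 32189 (X = 24090 + 8099 = 32189)
(M(2, 7) - 73)*(-80) - X = (1/(9 + 7) - 73)*(-80) - 1*32189 = (1/16 - 73)*(-80) - 32189 = -1167/16*(-80) - 32189 = 5835 - 32189 = -26354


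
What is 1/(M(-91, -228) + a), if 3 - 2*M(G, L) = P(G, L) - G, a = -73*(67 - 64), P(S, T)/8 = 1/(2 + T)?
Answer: -113/29717 ≈ -0.0038025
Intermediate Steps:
P(S, T) = 8/(2 + T)
a = -219 (a = -73*3 = -219)
M(G, L) = 3/2 + G/2 - 4/(2 + L) (M(G, L) = 3/2 - (8/(2 + L) - G)/2 = 3/2 - (-G + 8/(2 + L))/2 = 3/2 + (G/2 - 4/(2 + L)) = 3/2 + G/2 - 4/(2 + L))
1/(M(-91, -228) + a) = 1/((-8 + (2 - 228)*(3 - 91))/(2*(2 - 228)) - 219) = 1/((1/2)*(-8 - 226*(-88))/(-226) - 219) = 1/((1/2)*(-1/226)*(-8 + 19888) - 219) = 1/((1/2)*(-1/226)*19880 - 219) = 1/(-4970/113 - 219) = 1/(-29717/113) = -113/29717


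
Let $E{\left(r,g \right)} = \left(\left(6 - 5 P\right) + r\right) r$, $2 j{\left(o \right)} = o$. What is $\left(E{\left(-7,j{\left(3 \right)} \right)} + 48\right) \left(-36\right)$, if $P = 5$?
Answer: $-8280$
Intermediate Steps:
$j{\left(o \right)} = \frac{o}{2}$
$E{\left(r,g \right)} = r \left(-19 + r\right)$ ($E{\left(r,g \right)} = \left(\left(6 - 25\right) + r\right) r = \left(-19 + r\right) r = r \left(-19 + r\right)$)
$\left(E{\left(-7,j{\left(3 \right)} \right)} + 48\right) \left(-36\right) = \left(- 7 \left(-19 - 7\right) + 48\right) \left(-36\right) = \left(\left(-7\right) \left(-26\right) + 48\right) \left(-36\right) = \left(182 + 48\right) \left(-36\right) = 230 \left(-36\right) = -8280$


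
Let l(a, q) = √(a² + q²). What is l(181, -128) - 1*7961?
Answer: -7961 + √49145 ≈ -7739.3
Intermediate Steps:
l(181, -128) - 1*7961 = √(181² + (-128)²) - 1*7961 = √(32761 + 16384) - 7961 = √49145 - 7961 = -7961 + √49145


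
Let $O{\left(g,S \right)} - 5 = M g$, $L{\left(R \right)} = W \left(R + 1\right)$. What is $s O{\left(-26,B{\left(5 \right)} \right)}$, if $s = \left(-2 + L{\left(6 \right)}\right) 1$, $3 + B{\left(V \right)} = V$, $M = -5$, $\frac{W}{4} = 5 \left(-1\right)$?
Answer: $-19170$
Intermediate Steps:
$W = -20$ ($W = 4 \cdot 5 \left(-1\right) = 4 \left(-5\right) = -20$)
$B{\left(V \right)} = -3 + V$
$L{\left(R \right)} = -20 - 20 R$ ($L{\left(R \right)} = - 20 \left(R + 1\right) = - 20 \left(1 + R\right) = -20 - 20 R$)
$O{\left(g,S \right)} = 5 - 5 g$
$s = -142$ ($s = \left(-2 - 140\right) 1 = \left(-142\right) 1 = -142$)
$s O{\left(-26,B{\left(5 \right)} \right)} = - 142 \left(5 - -130\right) = - 142 \left(5 + 130\right) = \left(-142\right) 135 = -19170$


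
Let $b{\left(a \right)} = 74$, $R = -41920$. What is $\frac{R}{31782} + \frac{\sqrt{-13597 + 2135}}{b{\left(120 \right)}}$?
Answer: $- \frac{20960}{15891} + \frac{i \sqrt{11462}}{74} \approx -1.319 + 1.4468 i$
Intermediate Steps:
$\frac{R}{31782} + \frac{\sqrt{-13597 + 2135}}{b{\left(120 \right)}} = - \frac{41920}{31782} + \frac{\sqrt{-13597 + 2135}}{74} = \left(-41920\right) \frac{1}{31782} + \sqrt{-11462} \cdot \frac{1}{74} = - \frac{20960}{15891} + i \sqrt{11462} \cdot \frac{1}{74} = - \frac{20960}{15891} + \frac{i \sqrt{11462}}{74}$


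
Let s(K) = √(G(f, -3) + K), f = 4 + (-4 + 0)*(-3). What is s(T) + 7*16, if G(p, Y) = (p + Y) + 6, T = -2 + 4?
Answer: 112 + √21 ≈ 116.58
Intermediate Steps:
T = 2
f = 16 (f = 4 - 4*(-3) = 4 + 12 = 16)
G(p, Y) = 6 + Y + p (G(p, Y) = (Y + p) + 6 = 6 + Y + p)
s(K) = √(19 + K) (s(K) = √((6 - 3 + 16) + K) = √(19 + K))
s(T) + 7*16 = √(19 + 2) + 7*16 = √21 + 112 = 112 + √21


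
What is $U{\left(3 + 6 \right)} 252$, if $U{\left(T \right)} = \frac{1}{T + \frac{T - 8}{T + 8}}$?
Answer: $\frac{306}{11} \approx 27.818$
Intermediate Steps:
$U{\left(T \right)} = \frac{1}{T + \frac{-8 + T}{8 + T}}$
$U{\left(3 + 6 \right)} 252 = \frac{8 + \left(3 + 6\right)}{-8 + \left(3 + 6\right)^{2} + 9 \left(3 + 6\right)} 252 = \frac{8 + 9}{-8 + 9^{2} + 9 \cdot 9} \cdot 252 = \frac{1}{-8 + 81 + 81} \cdot 17 \cdot 252 = \frac{1}{154} \cdot 17 \cdot 252 = \frac{17}{154} \cdot 252 = \frac{306}{11}$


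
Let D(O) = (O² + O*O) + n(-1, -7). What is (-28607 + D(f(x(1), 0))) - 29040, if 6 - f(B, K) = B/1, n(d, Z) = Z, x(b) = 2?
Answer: -57622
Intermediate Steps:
f(B, K) = 6 - B (f(B, K) = 6 - B/1 = 6 - B)
D(O) = -7 + 2*O² (D(O) = (O² + O*O) - 7 = (O² + O²) - 7 = 2*O² - 7 = -7 + 2*O²)
(-28607 + D(f(x(1), 0))) - 29040 = (-28607 + (-7 + 2*(6 - 1*2)²)) - 29040 = (-28607 + (-7 + 2*(6 - 2)²)) - 29040 = (-28607 + (-7 + 2*4²)) - 29040 = (-28607 + (-7 + 2*16)) - 29040 = (-28607 + (-7 + 32)) - 29040 = (-28607 + 25) - 29040 = -28582 - 29040 = -57622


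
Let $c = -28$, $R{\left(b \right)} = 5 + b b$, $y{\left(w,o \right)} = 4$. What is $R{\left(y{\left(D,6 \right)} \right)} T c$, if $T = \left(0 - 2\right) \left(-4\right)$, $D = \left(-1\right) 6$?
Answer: $-4704$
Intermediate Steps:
$D = -6$
$R{\left(b \right)} = 5 + b^{2}$
$T = 8$ ($T = \left(-2\right) \left(-4\right) = 8$)
$R{\left(y{\left(D,6 \right)} \right)} T c = \left(5 + 4^{2}\right) 8 \left(-28\right) = \left(5 + 16\right) 8 \left(-28\right) = 21 \cdot 8 \left(-28\right) = 168 \left(-28\right) = -4704$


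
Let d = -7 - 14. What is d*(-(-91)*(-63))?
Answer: 120393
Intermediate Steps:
d = -21
d*(-(-91)*(-63)) = -(-273)*(-7*(-63)) = -(-273)*441 = -21*(-5733) = 120393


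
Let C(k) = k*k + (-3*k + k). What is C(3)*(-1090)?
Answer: -3270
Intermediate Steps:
C(k) = k² - 2*k
C(3)*(-1090) = (3*(-2 + 3))*(-1090) = (3*1)*(-1090) = 3*(-1090) = -3270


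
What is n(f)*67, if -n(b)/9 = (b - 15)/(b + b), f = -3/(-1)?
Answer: 1206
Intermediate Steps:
f = 3 (f = -3*(-1) = 3)
n(b) = -9*(-15 + b)/(2*b) (n(b) = -9*(b - 15)/(b + b) = -9*(-15 + b)/(2*b))
n(f)*67 = ((9/2)*(15 - 1*3)/3)*67 = ((9/2)*(⅓)*(15 - 3))*67 = ((9/2)*(⅓)*12)*67 = 18*67 = 1206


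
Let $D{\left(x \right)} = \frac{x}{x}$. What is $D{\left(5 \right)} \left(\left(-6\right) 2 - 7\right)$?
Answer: $-19$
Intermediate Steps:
$D{\left(x \right)} = 1$
$D{\left(5 \right)} \left(\left(-6\right) 2 - 7\right) = 1 \left(\left(-6\right) 2 - 7\right) = 1 \left(-12 - 7\right) = 1 \left(-19\right) = -19$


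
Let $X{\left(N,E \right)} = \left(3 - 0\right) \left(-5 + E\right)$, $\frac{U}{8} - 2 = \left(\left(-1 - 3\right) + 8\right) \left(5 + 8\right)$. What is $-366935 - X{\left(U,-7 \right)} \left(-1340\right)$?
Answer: $-415175$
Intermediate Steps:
$U = 432$ ($U = 16 + 8 \left(\left(-1 - 3\right) + 8\right) \left(5 + 8\right) = 16 + 8 \left(\left(-1 - 3\right) + 8\right) 13 = 16 + 8 \left(-4 + 8\right) 13 = 16 + 8 \cdot 4 \cdot 13 = 16 + 8 \cdot 52 = 16 + 416 = 432$)
$X{\left(N,E \right)} = -15 + 3 E$ ($X{\left(N,E \right)} = \left(3 + 0\right) \left(-5 + E\right) = 3 \left(-5 + E\right) = -15 + 3 E$)
$-366935 - X{\left(U,-7 \right)} \left(-1340\right) = -366935 - \left(-15 + 3 \left(-7\right)\right) \left(-1340\right) = -366935 - \left(-15 - 21\right) \left(-1340\right) = -366935 - \left(-36\right) \left(-1340\right) = -366935 - 48240 = -415175$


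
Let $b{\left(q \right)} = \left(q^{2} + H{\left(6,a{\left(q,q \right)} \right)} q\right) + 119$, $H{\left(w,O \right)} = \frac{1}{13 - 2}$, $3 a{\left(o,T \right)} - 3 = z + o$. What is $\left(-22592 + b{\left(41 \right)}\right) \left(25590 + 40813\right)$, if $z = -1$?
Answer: $- \frac{15184440413}{11} \approx -1.3804 \cdot 10^{9}$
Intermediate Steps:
$a{\left(o,T \right)} = \frac{2}{3} + \frac{o}{3}$ ($a{\left(o,T \right)} = 1 + \frac{-1 + o}{3} = 1 + \left(- \frac{1}{3} + \frac{o}{3}\right) = \frac{2}{3} + \frac{o}{3}$)
$H{\left(w,O \right)} = \frac{1}{11}$
$b{\left(q \right)} = 119 + q^{2} + \frac{q}{11}$ ($b{\left(q \right)} = \left(q^{2} + \frac{q}{11}\right) + 119 = 119 + q^{2} + \frac{q}{11}$)
$\left(-22592 + b{\left(41 \right)}\right) \left(25590 + 40813\right) = \left(-22592 + \left(119 + 41^{2} + \frac{1}{11} \cdot 41\right)\right) \left(25590 + 40813\right) = \left(-22592 + \left(119 + 1681 + \frac{41}{11}\right)\right) 66403 = \left(-22592 + \frac{19841}{11}\right) 66403 = \left(- \frac{228671}{11}\right) 66403 = - \frac{15184440413}{11}$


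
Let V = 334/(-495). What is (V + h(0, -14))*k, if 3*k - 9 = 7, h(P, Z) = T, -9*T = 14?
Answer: -5888/495 ≈ -11.895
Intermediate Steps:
T = -14/9 (T = -⅑*14 = -14/9 ≈ -1.5556)
h(P, Z) = -14/9
k = 16/3 (k = 3 + (⅓)*7 = 3 + 7/3 = 16/3 ≈ 5.3333)
V = -334/495 (V = 334*(-1/495) = -334/495 ≈ -0.67475)
(V + h(0, -14))*k = (-334/495 - 14/9)*(16/3) = -368/165*16/3 = -5888/495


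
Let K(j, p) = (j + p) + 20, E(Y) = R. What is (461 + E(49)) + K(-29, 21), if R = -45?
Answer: 428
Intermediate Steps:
E(Y) = -45
K(j, p) = 20 + j + p
(461 + E(49)) + K(-29, 21) = (461 - 45) + (20 - 29 + 21) = 416 + 12 = 428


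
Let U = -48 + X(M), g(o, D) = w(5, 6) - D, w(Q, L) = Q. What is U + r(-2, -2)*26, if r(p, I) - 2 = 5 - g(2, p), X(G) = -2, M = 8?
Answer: -50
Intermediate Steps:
g(o, D) = 5 - D
r(p, I) = 2 + p (r(p, I) = 2 + (5 - (5 - p)) = 2 + (5 + (-5 + p)) = 2 + p)
U = -50 (U = -48 - 2 = -50)
U + r(-2, -2)*26 = -50 + (2 - 2)*26 = -50 + 0*26 = -50 + 0 = -50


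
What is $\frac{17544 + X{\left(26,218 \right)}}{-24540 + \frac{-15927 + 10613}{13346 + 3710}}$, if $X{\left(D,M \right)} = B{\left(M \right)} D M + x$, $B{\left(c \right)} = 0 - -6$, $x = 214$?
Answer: $- \frac{441460448}{209279777} \approx -2.1094$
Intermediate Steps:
$B{\left(c \right)} = 6$ ($B{\left(c \right)} = 0 + 6 = 6$)
$X{\left(D,M \right)} = 214 + 6 D M$ ($X{\left(D,M \right)} = 6 D M + 214 = 214 + 6 D M$)
$\frac{17544 + X{\left(26,218 \right)}}{-24540 + \frac{-15927 + 10613}{13346 + 3710}} = \frac{17544 + \left(214 + 6 \cdot 26 \cdot 218\right)}{-24540 + \frac{-15927 + 10613}{13346 + 3710}} = \frac{17544 + \left(214 + 34008\right)}{-24540 - \frac{5314}{17056}} = \frac{17544 + 34222}{-24540 - \frac{2657}{8528}} = \frac{51766}{-24540 - \frac{2657}{8528}} = \frac{51766}{- \frac{209279777}{8528}} = 51766 \left(- \frac{8528}{209279777}\right) = - \frac{441460448}{209279777}$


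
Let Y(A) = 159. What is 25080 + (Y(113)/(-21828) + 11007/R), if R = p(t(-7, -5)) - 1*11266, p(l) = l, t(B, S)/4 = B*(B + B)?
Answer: 992114737333/39559612 ≈ 25079.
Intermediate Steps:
t(B, S) = 8*B² (t(B, S) = 4*(B*(B + B)) = 4*(B*(2*B)) = 4*(2*B²) = 8*B²)
R = -10874 (R = 8*(-7)² - 1*11266 = 8*49 - 11266 = 392 - 11266 = -10874)
25080 + (Y(113)/(-21828) + 11007/R) = 25080 + (159/(-21828) + 11007/(-10874)) = 25080 + (159*(-1/21828) + 11007*(-1/10874)) = 25080 + (-53/7276 - 11007/10874) = 25080 - 40331627/39559612 = 992114737333/39559612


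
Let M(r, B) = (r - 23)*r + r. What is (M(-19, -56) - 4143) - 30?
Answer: -3394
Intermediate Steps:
M(r, B) = r + r*(-23 + r) (M(r, B) = (-23 + r)*r + r = r*(-23 + r) + r = r + r*(-23 + r))
(M(-19, -56) - 4143) - 30 = (-19*(-22 - 19) - 4143) - 30 = (-19*(-41) - 4143) - 30 = (779 - 4143) - 30 = -3364 - 30 = -3394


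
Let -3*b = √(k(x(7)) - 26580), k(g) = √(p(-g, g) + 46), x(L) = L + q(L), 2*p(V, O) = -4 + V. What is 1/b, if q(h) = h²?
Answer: 3*I*√1661/6644 ≈ 0.018402*I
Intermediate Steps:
p(V, O) = -2 + V/2 (p(V, O) = (-4 + V)/2 = -2 + V/2)
x(L) = L + L²
k(g) = √(44 - g/2) (k(g) = √((-2 + (-g)/2) + 46) = √((-2 - g/2) + 46) = √(44 - g/2))
b = -4*I*√1661/3 (b = -√(√(176 - 14*(1 + 7))/2 - 26580)/3 = -√(√(176 - 14*8)/2 - 26580)/3 = -√(√(176 - 2*56)/2 - 26580)/3 = -√(√(176 - 112)/2 - 26580)/3 = -√(√64/2 - 26580)/3 = -√((½)*8 - 26580)/3 = -√(4 - 26580)/3 = -4*I*√1661/3 ≈ -54.341*I)
1/b = 1/(-4*I*√1661/3) = 3*I*√1661/6644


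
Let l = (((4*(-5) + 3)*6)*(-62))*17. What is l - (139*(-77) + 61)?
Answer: 118150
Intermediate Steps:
l = 107508 (l = (((-20 + 3)*6)*(-62))*17 = (-17*6*(-62))*17 = -102*(-62)*17 = 6324*17 = 107508)
l - (139*(-77) + 61) = 107508 - (139*(-77) + 61) = 107508 - (-10703 + 61) = 107508 - 1*(-10642) = 107508 + 10642 = 118150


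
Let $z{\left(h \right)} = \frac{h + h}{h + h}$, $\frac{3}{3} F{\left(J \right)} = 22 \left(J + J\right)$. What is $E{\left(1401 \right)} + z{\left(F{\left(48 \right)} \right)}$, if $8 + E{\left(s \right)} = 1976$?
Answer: $1969$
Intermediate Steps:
$E{\left(s \right)} = 1968$ ($E{\left(s \right)} = -8 + 1976 = 1968$)
$F{\left(J \right)} = 44 J$ ($F{\left(J \right)} = 22 \left(J + J\right) = 22 \cdot 2 J = 44 J$)
$z{\left(h \right)} = 1$ ($z{\left(h \right)} = \frac{2 h}{2 h} = 2 h \frac{1}{2 h} = 1$)
$E{\left(1401 \right)} + z{\left(F{\left(48 \right)} \right)} = 1968 + 1 = 1969$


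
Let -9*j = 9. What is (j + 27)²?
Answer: 676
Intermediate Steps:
j = -1 (j = -⅑*9 = -1)
(j + 27)² = (-1 + 27)² = 26² = 676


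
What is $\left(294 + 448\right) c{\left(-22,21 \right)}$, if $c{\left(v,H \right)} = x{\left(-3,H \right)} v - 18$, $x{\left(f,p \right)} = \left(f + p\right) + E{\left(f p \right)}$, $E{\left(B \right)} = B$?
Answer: $721224$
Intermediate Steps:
$x{\left(f,p \right)} = f + p + f p$ ($x{\left(f,p \right)} = \left(f + p\right) + f p = f + p + f p$)
$c{\left(v,H \right)} = -18 + v \left(-3 - 2 H\right)$ ($c{\left(v,H \right)} = \left(-3 + H - 3 H\right) v - 18 = \left(-3 - 2 H\right) v - 18 = v \left(-3 - 2 H\right) - 18 = -18 + v \left(-3 - 2 H\right)$)
$\left(294 + 448\right) c{\left(-22,21 \right)} = \left(294 + 448\right) \left(-18 - - 22 \left(3 + 2 \cdot 21\right)\right) = 742 \left(-18 - - 22 \left(3 + 42\right)\right) = 742 \left(-18 - \left(-22\right) 45\right) = 742 \left(-18 + 990\right) = 742 \cdot 972 = 721224$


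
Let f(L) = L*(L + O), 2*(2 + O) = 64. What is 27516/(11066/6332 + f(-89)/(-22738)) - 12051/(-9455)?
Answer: 390210794635736/21507108855 ≈ 18143.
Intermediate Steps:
O = 30 (O = -2 + (½)*64 = -2 + 32 = 30)
f(L) = L*(30 + L) (f(L) = L*(L + 30) = L*(30 + L))
27516/(11066/6332 + f(-89)/(-22738)) - 12051/(-9455) = 27516/(11066/6332 - 89*(30 - 89)/(-22738)) - 12051/(-9455) = 27516/(11066*(1/6332) - 89*(-59)*(-1/22738)) - 12051*(-1/9455) = 27516/(5533/3166 + 5251*(-1/22738)) + 12051/9455 = 27516/(5533/3166 - 5251/22738) + 12051/9455 = 27516/(27296172/17997127) + 12051/9455 = 27516*(17997127/27296172) + 12051/9455 = 41267412211/2274681 + 12051/9455 = 390210794635736/21507108855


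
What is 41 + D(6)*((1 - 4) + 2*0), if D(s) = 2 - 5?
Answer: 50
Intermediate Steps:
D(s) = -3
41 + D(6)*((1 - 4) + 2*0) = 41 - 3*((1 - 4) + 2*0) = 41 - 3*(-3 + 0) = 41 - 3*(-3) = 41 + 9 = 50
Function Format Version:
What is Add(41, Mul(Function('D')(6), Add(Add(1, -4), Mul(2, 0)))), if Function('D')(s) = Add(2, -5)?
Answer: 50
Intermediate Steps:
Function('D')(s) = -3
Add(41, Mul(Function('D')(6), Add(Add(1, -4), Mul(2, 0)))) = Add(41, Mul(-3, Add(Add(1, -4), Mul(2, 0)))) = Add(41, Mul(-3, Add(-3, 0))) = Add(41, Mul(-3, -3)) = Add(41, 9) = 50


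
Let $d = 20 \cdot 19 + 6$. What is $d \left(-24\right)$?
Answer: $-9264$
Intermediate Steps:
$d = 386$ ($d = 380 + 6 = 386$)
$d \left(-24\right) = 386 \left(-24\right) = -9264$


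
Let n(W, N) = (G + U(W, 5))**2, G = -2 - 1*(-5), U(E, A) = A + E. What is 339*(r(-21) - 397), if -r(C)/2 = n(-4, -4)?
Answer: -145431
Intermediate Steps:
G = 3 (G = -2 + 5 = 3)
n(W, N) = (8 + W)**2 (n(W, N) = (3 + (5 + W))**2 = (8 + W)**2)
r(C) = -32 (r(C) = -2*(8 - 4)**2 = -2*4**2 = -2*16 = -32)
339*(r(-21) - 397) = 339*(-32 - 397) = 339*(-429) = -145431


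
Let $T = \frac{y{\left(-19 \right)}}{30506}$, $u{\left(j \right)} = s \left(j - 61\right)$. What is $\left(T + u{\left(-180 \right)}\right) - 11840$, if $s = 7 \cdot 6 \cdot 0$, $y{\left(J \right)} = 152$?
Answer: $- \frac{180595444}{15253} \approx -11840.0$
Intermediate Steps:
$s = 0$ ($s = 7 \cdot 0 = 0$)
$u{\left(j \right)} = 0$ ($u{\left(j \right)} = 0 \left(j - 61\right) = 0 \left(-61 + j\right) = 0$)
$T = \frac{76}{15253}$ ($T = \frac{152}{30506} = 152 \cdot \frac{1}{30506} = \frac{76}{15253} \approx 0.0049826$)
$\left(T + u{\left(-180 \right)}\right) - 11840 = \left(\frac{76}{15253} + 0\right) - 11840 = \frac{76}{15253} - 11840 = - \frac{180595444}{15253}$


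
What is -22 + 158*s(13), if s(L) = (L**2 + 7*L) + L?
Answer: 43112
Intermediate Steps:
s(L) = L**2 + 8*L
-22 + 158*s(13) = -22 + 158*(13*(8 + 13)) = -22 + 158*(13*21) = -22 + 158*273 = -22 + 43134 = 43112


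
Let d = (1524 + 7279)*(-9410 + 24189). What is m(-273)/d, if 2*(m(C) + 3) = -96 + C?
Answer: -375/260199074 ≈ -1.4412e-6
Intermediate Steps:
m(C) = -51 + C/2 (m(C) = -3 + (-96 + C)/2 = -3 + (-48 + C/2) = -51 + C/2)
d = 130099537 (d = 8803*14779 = 130099537)
m(-273)/d = (-51 + (½)*(-273))/130099537 = (-51 - 273/2)*(1/130099537) = -375/2*1/130099537 = -375/260199074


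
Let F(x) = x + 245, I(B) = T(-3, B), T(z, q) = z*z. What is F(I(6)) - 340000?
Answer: -339746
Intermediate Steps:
T(z, q) = z**2
I(B) = 9 (I(B) = (-3)**2 = 9)
F(x) = 245 + x
F(I(6)) - 340000 = (245 + 9) - 340000 = 254 - 340000 = -339746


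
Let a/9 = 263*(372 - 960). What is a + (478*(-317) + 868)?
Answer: -1542454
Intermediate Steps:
a = -1391796 (a = 9*(263*(372 - 960)) = 9*(263*(-588)) = 9*(-154644) = -1391796)
a + (478*(-317) + 868) = -1391796 + (478*(-317) + 868) = -1391796 + (-151526 + 868) = -1391796 - 150658 = -1542454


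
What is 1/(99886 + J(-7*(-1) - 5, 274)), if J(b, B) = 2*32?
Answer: 1/99950 ≈ 1.0005e-5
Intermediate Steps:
J(b, B) = 64
1/(99886 + J(-7*(-1) - 5, 274)) = 1/(99886 + 64) = 1/99950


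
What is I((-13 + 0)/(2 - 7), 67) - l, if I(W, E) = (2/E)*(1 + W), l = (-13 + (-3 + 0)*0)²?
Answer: -56579/335 ≈ -168.89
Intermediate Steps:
l = 169 (l = (-13 - 3*0)² = (-13 + 0)² = (-13)² = 169)
I(W, E) = 2*(1 + W)/E
I((-13 + 0)/(2 - 7), 67) - l = 2*(1 + (-13 + 0)/(2 - 7))/67 - 1*169 = 2*(1/67)*(1 - 13/(-5)) - 169 = 2*(1/67)*(1 - 13*(-⅕)) - 169 = 2*(1/67)*(1 + 13/5) - 169 = 2*(1/67)*(18/5) - 169 = 36/335 - 169 = -56579/335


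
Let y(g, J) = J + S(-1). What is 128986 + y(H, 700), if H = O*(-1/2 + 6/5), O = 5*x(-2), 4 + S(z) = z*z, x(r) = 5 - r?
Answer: 129683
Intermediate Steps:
S(z) = -4 + z**2 (S(z) = -4 + z*z = -4 + z**2)
O = 35 (O = 5*(5 - 1*(-2)) = 5*(5 + 2) = 5*7 = 35)
H = 49/2 (H = 35*(-1/2 + 6/5) = 35*(7/10) = 49/2 ≈ 24.500)
y(g, J) = -3 + J (y(g, J) = J + (-4 + (-1)**2) = J + (-4 + 1) = J - 3 = -3 + J)
128986 + y(H, 700) = 128986 + (-3 + 700) = 128986 + 697 = 129683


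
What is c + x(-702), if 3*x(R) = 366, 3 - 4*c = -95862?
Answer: 96353/4 ≈ 24088.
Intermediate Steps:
c = 95865/4 (c = ¾ - ¼*(-95862) = ¾ + 47931/2 = 95865/4 ≈ 23966.)
x(R) = 122 (x(R) = (⅓)*366 = 122)
c + x(-702) = 95865/4 + 122 = 96353/4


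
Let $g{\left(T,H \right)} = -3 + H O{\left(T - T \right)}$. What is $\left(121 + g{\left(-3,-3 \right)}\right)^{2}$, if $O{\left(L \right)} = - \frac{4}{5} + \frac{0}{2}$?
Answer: $\frac{362404}{25} \approx 14496.0$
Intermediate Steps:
$O{\left(L \right)} = - \frac{4}{5}$ ($O{\left(L \right)} = \left(-4\right) \frac{1}{5} + 0 \cdot \frac{1}{2} = - \frac{4}{5} + 0 = - \frac{4}{5}$)
$g{\left(T,H \right)} = -3 - \frac{4 H}{5}$ ($g{\left(T,H \right)} = -3 + H \left(- \frac{4}{5}\right) = -3 - \frac{4 H}{5}$)
$\left(121 + g{\left(-3,-3 \right)}\right)^{2} = \left(121 - \frac{3}{5}\right)^{2} = \left(\frac{602}{5}\right)^{2} = \frac{362404}{25}$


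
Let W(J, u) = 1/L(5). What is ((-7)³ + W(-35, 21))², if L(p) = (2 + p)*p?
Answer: 144096016/1225 ≈ 1.1763e+5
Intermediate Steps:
L(p) = p*(2 + p)
W(J, u) = 1/35 (W(J, u) = 1/(5*(2 + 5)) = 1/(5*7) = 1/35)
((-7)³ + W(-35, 21))² = ((-7)³ + 1/35)² = (-343 + 1/35)² = (-12004/35)² = 144096016/1225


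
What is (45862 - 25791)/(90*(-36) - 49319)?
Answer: -20071/52559 ≈ -0.38188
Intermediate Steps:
(45862 - 25791)/(90*(-36) - 49319) = 20071/(-3240 - 49319) = 20071/(-52559) = 20071*(-1/52559) = -20071/52559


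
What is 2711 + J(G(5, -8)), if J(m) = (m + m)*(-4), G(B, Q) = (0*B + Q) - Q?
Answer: 2711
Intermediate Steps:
G(B, Q) = 0 (G(B, Q) = (0 + Q) - Q = Q - Q = 0)
J(m) = -8*m (J(m) = (2*m)*(-4) = -8*m)
2711 + J(G(5, -8)) = 2711 - 8*0 = 2711 + 0 = 2711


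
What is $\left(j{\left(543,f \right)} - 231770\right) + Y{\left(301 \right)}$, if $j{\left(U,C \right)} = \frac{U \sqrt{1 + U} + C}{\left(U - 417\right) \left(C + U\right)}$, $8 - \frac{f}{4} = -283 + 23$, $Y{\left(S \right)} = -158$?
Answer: $- \frac{23597513824}{101745} + \frac{362 \sqrt{34}}{33915} \approx -2.3193 \cdot 10^{5}$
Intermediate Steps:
$f = 1072$ ($f = 32 - 4 \left(-283 + 23\right) = 32 - -1040 = 32 + 1040 = 1072$)
$j{\left(U,C \right)} = \frac{C + U \sqrt{1 + U}}{\left(-417 + U\right) \left(C + U\right)}$
$\left(j{\left(543,f \right)} - 231770\right) + Y{\left(301 \right)} = \left(\frac{1072 + 543 \sqrt{1 + 543}}{543^{2} - 447024 - 226431 + 1072 \cdot 543} - 231770\right) - 158 = \left(\frac{1072 + 543 \sqrt{544}}{294849 - 447024 - 226431 + 582096} - 231770\right) - 158 = \left(\frac{1072 + 543 \cdot 4 \sqrt{34}}{203490} - 231770\right) - 158 = \left(\frac{1072 + 2172 \sqrt{34}}{203490} - 231770\right) - 158 = \left(\left(\frac{536}{101745} + \frac{362 \sqrt{34}}{33915}\right) - 231770\right) - 158 = \left(- \frac{23581438114}{101745} + \frac{362 \sqrt{34}}{33915}\right) - 158 = - \frac{23597513824}{101745} + \frac{362 \sqrt{34}}{33915}$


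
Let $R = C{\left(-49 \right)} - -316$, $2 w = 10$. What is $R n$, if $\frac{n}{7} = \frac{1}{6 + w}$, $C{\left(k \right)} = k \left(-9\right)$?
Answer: $\frac{5299}{11} \approx 481.73$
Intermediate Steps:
$w = 5$ ($w = \frac{1}{2} \cdot 10 = 5$)
$C{\left(k \right)} = - 9 k$
$n = \frac{7}{11}$ ($n = \frac{7}{6 + 5} = \frac{7}{11} \approx 0.63636$)
$R = 757$ ($R = \left(-9\right) \left(-49\right) - -316 = 441 + 316 = 757$)
$R n = 757 \cdot \frac{7}{11} = \frac{5299}{11}$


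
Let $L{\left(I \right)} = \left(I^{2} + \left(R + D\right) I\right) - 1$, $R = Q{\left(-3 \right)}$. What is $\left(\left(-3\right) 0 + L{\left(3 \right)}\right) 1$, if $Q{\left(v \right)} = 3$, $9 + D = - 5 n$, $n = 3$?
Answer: $-55$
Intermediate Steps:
$D = -24$ ($D = -9 - 15 = -24$)
$R = 3$
$L{\left(I \right)} = -1 + I^{2} - 21 I$ ($L{\left(I \right)} = \left(I^{2} + \left(3 - 24\right) I\right) - 1 = \left(I^{2} - 21 I\right) - 1 = -1 + I^{2} - 21 I$)
$\left(\left(-3\right) 0 + L{\left(3 \right)}\right) 1 = \left(\left(-3\right) 0 - \left(64 - 9\right)\right) 1 = \left(0 - 55\right) 1 = \left(-55\right) 1 = -55$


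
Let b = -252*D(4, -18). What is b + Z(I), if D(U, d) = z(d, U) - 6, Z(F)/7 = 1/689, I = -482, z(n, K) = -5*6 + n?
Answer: 9375919/689 ≈ 13608.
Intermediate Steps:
z(n, K) = -30 + n
Z(F) = 7/689
D(U, d) = -36 + d (D(U, d) = (-30 + d) - 6 = -36 + d)
b = 13608 (b = -252*(-36 - 18) = -252*(-54) = 13608)
b + Z(I) = 13608 + 7/689 = 9375919/689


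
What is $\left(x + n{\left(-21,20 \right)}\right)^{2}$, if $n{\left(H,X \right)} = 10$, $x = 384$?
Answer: $155236$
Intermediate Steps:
$\left(x + n{\left(-21,20 \right)}\right)^{2} = \left(384 + 10\right)^{2} = 394^{2} = 155236$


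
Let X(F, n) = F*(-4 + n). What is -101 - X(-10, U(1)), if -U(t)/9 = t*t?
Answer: -231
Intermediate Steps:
U(t) = -9*t² (U(t) = -9*t*t = -9*t²)
-101 - X(-10, U(1)) = -101 - (-10)*(-4 - 9*1²) = -101 - (-10)*(-4 - 9*1) = -101 - (-10)*(-4 - 9) = -101 - (-10)*(-13) = -101 - 1*130 = -101 - 130 = -231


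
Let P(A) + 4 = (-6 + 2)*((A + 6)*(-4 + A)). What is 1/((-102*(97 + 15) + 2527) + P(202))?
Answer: -1/173637 ≈ -5.7591e-6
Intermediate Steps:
P(A) = -4 - 4*(-4 + A)*(6 + A) (P(A) = -4 + (-6 + 2)*((A + 6)*(-4 + A)) = -4 - 4*(6 + A)*(-4 + A) = -4 - 4*(-4 + A)*(6 + A))
1/((-102*(97 + 15) + 2527) + P(202)) = 1/((-102*(97 + 15) + 2527) + (92 - 8*202 - 4*202**2)) = 1/((-102*112 + 2527) + (92 - 1616 - 4*40804)) = 1/((-11424 + 2527) + (92 - 1616 - 163216)) = 1/(-8897 - 164740) = 1/(-173637) = -1/173637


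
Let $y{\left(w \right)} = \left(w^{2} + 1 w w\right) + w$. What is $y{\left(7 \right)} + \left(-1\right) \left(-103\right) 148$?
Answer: $15349$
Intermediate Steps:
$y{\left(w \right)} = w + 2 w^{2}$ ($y{\left(w \right)} = \left(w^{2} + w w\right) + w = \left(w^{2} + w^{2}\right) + w = 2 w^{2} + w = w + 2 w^{2}$)
$y{\left(7 \right)} + \left(-1\right) \left(-103\right) 148 = 7 \left(1 + 2 \cdot 7\right) + \left(-1\right) \left(-103\right) 148 = 7 \left(1 + 14\right) + 103 \cdot 148 = 7 \cdot 15 + 15244 = 105 + 15244 = 15349$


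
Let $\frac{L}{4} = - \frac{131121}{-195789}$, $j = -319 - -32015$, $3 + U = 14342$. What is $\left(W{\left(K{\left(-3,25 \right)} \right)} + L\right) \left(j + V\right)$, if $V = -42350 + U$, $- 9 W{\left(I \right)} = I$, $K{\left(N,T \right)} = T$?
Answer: $- \frac{1145365}{3141} \approx -364.65$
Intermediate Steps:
$U = 14339$ ($U = -3 + 14342 = 14339$)
$W{\left(I \right)} = - \frac{I}{9}$
$j = 31696$ ($j = -319 + 32015 = 31696$)
$V = -28011$ ($V = -42350 + 14339 = -28011$)
$L = \frac{10284}{3839}$ ($L = 4 \left(- \frac{131121}{-195789}\right) = 4 \left(\left(-131121\right) \left(- \frac{1}{195789}\right)\right) = 4 \cdot \frac{2571}{3839} = \frac{10284}{3839} \approx 2.6788$)
$\left(W{\left(K{\left(-3,25 \right)} \right)} + L\right) \left(j + V\right) = \left(\left(- \frac{1}{9}\right) 25 + \frac{10284}{3839}\right) \left(31696 - 28011\right) = \left(- \frac{25}{9} + \frac{10284}{3839}\right) 3685 = \left(- \frac{3419}{34551}\right) 3685 = - \frac{1145365}{3141}$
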